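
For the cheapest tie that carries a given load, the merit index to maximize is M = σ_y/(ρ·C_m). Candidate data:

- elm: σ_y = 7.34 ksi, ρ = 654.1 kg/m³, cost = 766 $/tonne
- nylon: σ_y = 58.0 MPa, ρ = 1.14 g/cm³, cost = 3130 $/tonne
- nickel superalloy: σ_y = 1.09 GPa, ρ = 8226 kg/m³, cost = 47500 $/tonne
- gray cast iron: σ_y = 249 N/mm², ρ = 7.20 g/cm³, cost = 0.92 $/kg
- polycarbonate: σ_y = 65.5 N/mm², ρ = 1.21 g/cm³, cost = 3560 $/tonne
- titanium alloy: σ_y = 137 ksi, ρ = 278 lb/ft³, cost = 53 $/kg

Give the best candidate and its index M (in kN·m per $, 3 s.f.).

Putting every candidate on a common basis:
  elm: σ_y = 50.61 MPa, ρ = 654.1 kg/m³, cost = 0.7660 $/kg
  nylon: σ_y = 58.00 MPa, ρ = 1140 kg/m³, cost = 3.130 $/kg
  nickel superalloy: σ_y = 1090 MPa, ρ = 8226 kg/m³, cost = 47.50 $/kg
  gray cast iron: σ_y = 249.0 MPa, ρ = 7200 kg/m³, cost = 0.9200 $/kg
  polycarbonate: σ_y = 65.50 MPa, ρ = 1210 kg/m³, cost = 3.560 $/kg
  titanium alloy: σ_y = 944.6 MPa, ρ = 4453 kg/m³, cost = 53.00 $/kg
  elm: M = 101 kN·m per $
  gray cast iron: M = 37.6 kN·m per $
  nylon: M = 16.3 kN·m per $
  polycarbonate: M = 15.2 kN·m per $
  titanium alloy: M = 4.00 kN·m per $
  nickel superalloy: M = 2.79 kN·m per $
Elm ranks first.

elm, M = 101 kN·m per $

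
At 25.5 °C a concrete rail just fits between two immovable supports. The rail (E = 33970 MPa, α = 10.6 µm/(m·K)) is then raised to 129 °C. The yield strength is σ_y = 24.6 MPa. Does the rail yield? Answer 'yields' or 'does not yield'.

E = 33970 MPa = 33.97 GPa.
ΔT = 103.5 K. Constrained thermal stress σ = E·α·ΔT = 33.97×10³ MPa × 10.6×10⁻⁶ × 103.5 = 37.3 MPa (compressive).
Compare to σ_y = 24.6 MPa: σ ≥ σ_y, so it yields.

yields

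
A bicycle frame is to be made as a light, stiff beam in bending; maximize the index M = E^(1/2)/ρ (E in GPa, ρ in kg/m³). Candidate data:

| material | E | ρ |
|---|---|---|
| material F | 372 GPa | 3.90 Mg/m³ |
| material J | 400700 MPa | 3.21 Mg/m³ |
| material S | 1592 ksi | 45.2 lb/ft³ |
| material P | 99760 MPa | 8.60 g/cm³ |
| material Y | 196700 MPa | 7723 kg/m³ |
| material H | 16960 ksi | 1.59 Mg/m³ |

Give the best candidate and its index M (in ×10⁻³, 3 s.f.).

material H, M = 6.80×10⁻³

Putting every candidate on a common basis:
  material F: E = 372.0 GPa, ρ = 3900 kg/m³
  material J: E = 400.7 GPa, ρ = 3210 kg/m³
  material S: E = 10.98 GPa, ρ = 724.0 kg/m³
  material P: E = 99.76 GPa, ρ = 8600 kg/m³
  material Y: E = 196.7 GPa, ρ = 7723 kg/m³
  material H: E = 116.9 GPa, ρ = 1590 kg/m³
  material H: M = 6.80×10⁻³
  material J: M = 6.24×10⁻³
  material F: M = 4.95×10⁻³
  material S: M = 4.58×10⁻³
  material Y: M = 1.82×10⁻³
  material P: M = 1.16×10⁻³
Material H ranks first.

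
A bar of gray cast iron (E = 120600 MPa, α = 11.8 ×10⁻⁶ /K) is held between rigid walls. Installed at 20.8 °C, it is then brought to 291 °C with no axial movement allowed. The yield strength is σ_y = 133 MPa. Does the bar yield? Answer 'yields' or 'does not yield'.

yields

E = 120600 MPa = 120.6 GPa.
ΔT = 270.2 K. Constrained thermal stress σ = E·α·ΔT = 120.6×10³ MPa × 11.8×10⁻⁶ × 270.2 = 385 MPa (compressive).
Compare to σ_y = 133 MPa: σ ≥ σ_y, so it yields.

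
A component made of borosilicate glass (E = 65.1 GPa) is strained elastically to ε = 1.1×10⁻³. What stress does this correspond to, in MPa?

σ = E·ε = 65100 MPa × 1.1×10⁻³ = 71.6 MPa.

71.6 MPa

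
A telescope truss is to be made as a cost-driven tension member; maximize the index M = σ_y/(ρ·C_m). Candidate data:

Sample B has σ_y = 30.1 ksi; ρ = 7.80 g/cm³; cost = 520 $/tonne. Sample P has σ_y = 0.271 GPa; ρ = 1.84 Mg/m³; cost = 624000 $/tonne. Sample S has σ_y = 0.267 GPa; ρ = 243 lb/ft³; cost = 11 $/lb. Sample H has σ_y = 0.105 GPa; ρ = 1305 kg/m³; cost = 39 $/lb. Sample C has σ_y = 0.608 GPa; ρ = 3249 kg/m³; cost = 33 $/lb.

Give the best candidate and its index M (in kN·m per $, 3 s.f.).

After converting to SI:
  sample B: σ_y = 207.5 MPa, ρ = 7800 kg/m³, cost = 0.5200 $/kg
  sample P: σ_y = 271.0 MPa, ρ = 1840 kg/m³, cost = 624.0 $/kg
  sample S: σ_y = 267.0 MPa, ρ = 3892 kg/m³, cost = 24.25 $/kg
  sample H: σ_y = 105.0 MPa, ρ = 1305 kg/m³, cost = 85.98 $/kg
  sample C: σ_y = 608.0 MPa, ρ = 3249 kg/m³, cost = 72.75 $/kg
  sample B: M = 51.2 kN·m per $
  sample S: M = 2.83 kN·m per $
  sample C: M = 2.57 kN·m per $
  sample H: M = 0.936 kN·m per $
  sample P: M = 0.236 kN·m per $
Sample B has the largest M.

sample B, M = 51.2 kN·m per $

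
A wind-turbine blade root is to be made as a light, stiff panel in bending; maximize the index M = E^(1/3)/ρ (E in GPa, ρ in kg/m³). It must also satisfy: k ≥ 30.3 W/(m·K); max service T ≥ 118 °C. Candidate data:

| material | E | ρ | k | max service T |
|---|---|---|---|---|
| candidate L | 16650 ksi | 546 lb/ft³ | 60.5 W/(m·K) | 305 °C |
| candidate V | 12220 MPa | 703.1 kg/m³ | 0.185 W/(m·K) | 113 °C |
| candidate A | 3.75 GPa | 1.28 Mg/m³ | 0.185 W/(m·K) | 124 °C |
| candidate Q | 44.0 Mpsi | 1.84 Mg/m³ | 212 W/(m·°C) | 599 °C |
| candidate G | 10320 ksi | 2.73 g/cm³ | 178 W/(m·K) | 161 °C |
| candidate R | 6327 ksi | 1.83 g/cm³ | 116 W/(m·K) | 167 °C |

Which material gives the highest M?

candidate Q

Screen on constraints: k ≥ 30.3 W/(m·K); max service T ≥ 118 °C. Survivors: candidate L, candidate Q, candidate G, candidate R.
In SI units:
  candidate L: E = 114.8 GPa, ρ = 8746 kg/m³
  candidate Q: E = 303.4 GPa, ρ = 1840 kg/m³
  candidate G: E = 71.15 GPa, ρ = 2730 kg/m³
  candidate R: E = 43.62 GPa, ρ = 1830 kg/m³
  candidate Q: M = 3.65×10⁻³
  candidate R: M = 1.92×10⁻³
  candidate G: M = 1.52×10⁻³
  candidate L: M = 0.556×10⁻³
Candidate Q ranks first.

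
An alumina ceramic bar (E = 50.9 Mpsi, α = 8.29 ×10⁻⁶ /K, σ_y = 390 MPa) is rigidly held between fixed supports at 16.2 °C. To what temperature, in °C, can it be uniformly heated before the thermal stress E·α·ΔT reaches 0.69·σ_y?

E = 50.9 Mpsi = 350.9 GPa.
E·α·ΔT = 269.1 MPa ⇒ ΔT = 269.1 / (350.9×10³ × 8.29×10⁻⁶) = 92.50 K.
T = 16.2 + 92.50 = 108.7 °C.

109 °C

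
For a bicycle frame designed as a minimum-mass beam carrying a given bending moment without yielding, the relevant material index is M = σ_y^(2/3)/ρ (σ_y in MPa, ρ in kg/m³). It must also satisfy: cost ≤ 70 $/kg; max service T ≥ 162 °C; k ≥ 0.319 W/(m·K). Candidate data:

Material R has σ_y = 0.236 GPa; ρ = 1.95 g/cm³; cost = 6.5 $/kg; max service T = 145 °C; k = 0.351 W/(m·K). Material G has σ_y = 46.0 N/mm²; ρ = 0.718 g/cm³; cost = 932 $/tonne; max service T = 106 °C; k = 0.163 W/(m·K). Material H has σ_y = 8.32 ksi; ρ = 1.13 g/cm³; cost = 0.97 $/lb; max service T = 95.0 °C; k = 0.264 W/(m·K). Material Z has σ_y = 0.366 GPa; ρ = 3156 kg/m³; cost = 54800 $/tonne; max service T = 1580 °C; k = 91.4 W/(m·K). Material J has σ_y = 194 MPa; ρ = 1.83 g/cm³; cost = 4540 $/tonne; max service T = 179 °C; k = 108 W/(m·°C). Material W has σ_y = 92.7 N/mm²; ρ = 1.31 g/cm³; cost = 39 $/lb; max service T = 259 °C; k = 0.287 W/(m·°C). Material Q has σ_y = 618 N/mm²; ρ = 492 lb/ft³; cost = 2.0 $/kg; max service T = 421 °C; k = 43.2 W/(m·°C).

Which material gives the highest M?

Screen on constraints: cost ≤ 70 $/kg; max service T ≥ 162 °C; k ≥ 0.319 W/(m·K). Survivors: material Z, material J, material Q.
After converting to SI:
  material Z: σ_y = 366.0 MPa, ρ = 3156 kg/m³
  material J: σ_y = 194.0 MPa, ρ = 1830 kg/m³
  material Q: σ_y = 618.0 MPa, ρ = 7881 kg/m³
  material J: M = 18.3×10⁻³
  material Z: M = 16.2×10⁻³
  material Q: M = 9.21×10⁻³
Material J has the largest M.

material J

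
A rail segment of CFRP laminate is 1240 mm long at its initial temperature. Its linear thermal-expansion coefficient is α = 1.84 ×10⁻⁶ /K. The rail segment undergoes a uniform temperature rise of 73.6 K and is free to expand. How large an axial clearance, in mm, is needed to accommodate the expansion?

0.168 mm

ΔL = α·L₀·ΔT = 1.84×10⁻⁶ × 1240 mm × 73.60 K = 0.168 mm.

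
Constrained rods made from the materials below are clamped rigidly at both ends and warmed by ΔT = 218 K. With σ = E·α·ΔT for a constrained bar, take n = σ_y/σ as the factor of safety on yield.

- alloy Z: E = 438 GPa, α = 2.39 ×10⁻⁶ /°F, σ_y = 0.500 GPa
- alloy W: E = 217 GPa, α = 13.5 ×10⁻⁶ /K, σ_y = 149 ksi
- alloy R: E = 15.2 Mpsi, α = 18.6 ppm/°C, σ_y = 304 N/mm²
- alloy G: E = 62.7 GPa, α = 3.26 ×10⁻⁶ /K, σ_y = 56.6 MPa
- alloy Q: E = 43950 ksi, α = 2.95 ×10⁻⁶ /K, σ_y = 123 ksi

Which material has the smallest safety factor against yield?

alloy R

Converting E to GPa, α to ×10⁻⁶/K, σ_y to MPa, then σ and n for each:
  alloy Z: E = 438.0, α = 4.30, σ_y = 500.0 → σ = 411 MPa, n = 1.22
  alloy W: E = 217.0, α = 13.5, σ_y = 1027 → σ = 639 MPa, n = 1.61
  alloy R: E = 104.8, α = 18.6, σ_y = 304.0 → σ = 425 MPa, n = 0.715
  alloy G: E = 62.70, α = 3.26, σ_y = 56.60 → σ = 44.6 MPa, n = 1.27
  alloy Q: E = 303.0, α = 2.95, σ_y = 848.1 → σ = 195 MPa, n = 4.35
The minimum is alloy R at n = 0.715.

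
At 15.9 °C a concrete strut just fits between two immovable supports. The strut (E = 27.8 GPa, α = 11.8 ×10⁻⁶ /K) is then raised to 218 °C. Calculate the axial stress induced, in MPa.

ΔT = 202.1 K. Constrained thermal stress σ = E·α·ΔT = 27.80×10³ MPa × 11.8×10⁻⁶ × 202.1 = 66.3 MPa (compressive).

66.3 MPa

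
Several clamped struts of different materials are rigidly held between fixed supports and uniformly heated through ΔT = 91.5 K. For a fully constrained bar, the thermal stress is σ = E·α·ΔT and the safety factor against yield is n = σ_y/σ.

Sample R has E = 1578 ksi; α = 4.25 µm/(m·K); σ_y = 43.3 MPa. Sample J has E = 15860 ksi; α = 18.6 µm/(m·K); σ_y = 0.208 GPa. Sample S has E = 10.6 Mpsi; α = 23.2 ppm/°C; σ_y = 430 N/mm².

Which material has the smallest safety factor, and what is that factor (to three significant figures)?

In consistent units (E in GPa, α in ×10⁻⁶/K, σ_y in MPa):
  sample R: E = 10.88, α = 4.25, σ_y = 43.30 → σ = 4.23 MPa, n = 10.2
  sample J: E = 109.4, α = 18.6, σ_y = 208.0 → σ = 186 MPa, n = 1.12
  sample S: E = 73.08, α = 23.2, σ_y = 430.0 → σ = 155 MPa, n = 2.77
Smallest n: sample J with n = 1.12.

sample J, n = 1.12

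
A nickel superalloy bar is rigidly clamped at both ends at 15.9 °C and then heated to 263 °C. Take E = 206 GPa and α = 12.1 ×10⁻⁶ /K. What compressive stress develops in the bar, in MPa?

ΔT = 247.1 K. Constrained thermal stress σ = E·α·ΔT = 206.0×10³ MPa × 12.1×10⁻⁶ × 247.1 = 616 MPa (compressive).

616 MPa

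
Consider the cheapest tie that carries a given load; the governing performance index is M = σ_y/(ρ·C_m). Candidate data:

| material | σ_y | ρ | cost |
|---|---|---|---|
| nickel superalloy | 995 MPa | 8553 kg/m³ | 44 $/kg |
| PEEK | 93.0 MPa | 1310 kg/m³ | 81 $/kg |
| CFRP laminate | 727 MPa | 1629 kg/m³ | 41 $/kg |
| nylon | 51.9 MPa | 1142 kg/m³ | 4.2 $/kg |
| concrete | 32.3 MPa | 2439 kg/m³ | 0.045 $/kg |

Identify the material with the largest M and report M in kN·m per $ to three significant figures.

Computing M directly (units already consistent):
  concrete: M = 294 kN·m per $
  CFRP laminate: M = 10.9 kN·m per $
  nylon: M = 10.8 kN·m per $
  nickel superalloy: M = 2.64 kN·m per $
  PEEK: M = 0.876 kN·m per $
Highest index: concrete.

concrete, M = 294 kN·m per $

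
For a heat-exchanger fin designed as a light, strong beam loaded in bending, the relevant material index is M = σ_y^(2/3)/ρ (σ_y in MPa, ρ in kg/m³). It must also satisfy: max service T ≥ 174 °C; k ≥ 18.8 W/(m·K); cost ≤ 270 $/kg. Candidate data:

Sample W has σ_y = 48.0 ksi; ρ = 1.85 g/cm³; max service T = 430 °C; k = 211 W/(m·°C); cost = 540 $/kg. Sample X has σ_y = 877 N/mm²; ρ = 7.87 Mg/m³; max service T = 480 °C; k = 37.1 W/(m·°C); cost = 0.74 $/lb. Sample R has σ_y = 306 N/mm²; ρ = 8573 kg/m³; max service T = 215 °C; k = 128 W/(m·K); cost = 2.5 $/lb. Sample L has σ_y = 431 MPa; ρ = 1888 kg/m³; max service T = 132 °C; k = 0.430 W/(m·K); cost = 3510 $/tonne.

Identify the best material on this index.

Screen on constraints: max service T ≥ 174 °C; k ≥ 18.8 W/(m·K); cost ≤ 270 $/kg. Survivors: sample X, sample R.
Convert each candidate to consistent units, then evaluate M:
  sample X: σ_y = 877.0 MPa, ρ = 7870 kg/m³
  sample R: σ_y = 306.0 MPa, ρ = 8573 kg/m³
  sample X: M = 11.6×10⁻³
  sample R: M = 5.30×10⁻³
Highest index: sample X.

sample X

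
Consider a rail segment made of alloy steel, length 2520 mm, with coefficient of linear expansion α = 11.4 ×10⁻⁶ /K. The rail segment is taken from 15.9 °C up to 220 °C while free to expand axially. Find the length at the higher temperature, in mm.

ΔT = 220 − 15.9 = 204.1 K.
ΔL = α·L₀·ΔT = 11.4×10⁻⁶ × 2520 mm × 204.1 K = 5.86 mm.
L = L₀ + ΔL = 2520 + 5.86 = 2525.9 mm.

2525.9 mm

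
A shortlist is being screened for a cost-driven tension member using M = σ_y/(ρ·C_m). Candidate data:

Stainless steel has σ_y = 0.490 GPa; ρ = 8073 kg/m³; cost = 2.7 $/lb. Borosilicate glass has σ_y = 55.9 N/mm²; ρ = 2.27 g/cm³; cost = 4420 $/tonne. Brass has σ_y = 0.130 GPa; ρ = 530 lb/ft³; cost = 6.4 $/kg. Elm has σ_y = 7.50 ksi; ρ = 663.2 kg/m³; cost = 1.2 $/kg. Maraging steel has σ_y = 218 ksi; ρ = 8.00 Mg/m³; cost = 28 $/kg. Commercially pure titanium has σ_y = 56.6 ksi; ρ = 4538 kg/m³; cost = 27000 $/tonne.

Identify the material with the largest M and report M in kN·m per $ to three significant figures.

elm, M = 65.0 kN·m per $

Putting every candidate on a common basis:
  stainless steel: σ_y = 490.0 MPa, ρ = 8073 kg/m³, cost = 5.952 $/kg
  borosilicate glass: σ_y = 55.90 MPa, ρ = 2270 kg/m³, cost = 4.420 $/kg
  brass: σ_y = 130.0 MPa, ρ = 8490 kg/m³, cost = 6.400 $/kg
  elm: σ_y = 51.71 MPa, ρ = 663.2 kg/m³, cost = 1.200 $/kg
  maraging steel: σ_y = 1503 MPa, ρ = 8000 kg/m³, cost = 28.00 $/kg
  commercially pure titanium: σ_y = 390.2 MPa, ρ = 4538 kg/m³, cost = 27.00 $/kg
  elm: M = 65.0 kN·m per $
  stainless steel: M = 10.2 kN·m per $
  maraging steel: M = 6.71 kN·m per $
  borosilicate glass: M = 5.57 kN·m per $
  commercially pure titanium: M = 3.18 kN·m per $
  brass: M = 2.39 kN·m per $
Highest index: elm.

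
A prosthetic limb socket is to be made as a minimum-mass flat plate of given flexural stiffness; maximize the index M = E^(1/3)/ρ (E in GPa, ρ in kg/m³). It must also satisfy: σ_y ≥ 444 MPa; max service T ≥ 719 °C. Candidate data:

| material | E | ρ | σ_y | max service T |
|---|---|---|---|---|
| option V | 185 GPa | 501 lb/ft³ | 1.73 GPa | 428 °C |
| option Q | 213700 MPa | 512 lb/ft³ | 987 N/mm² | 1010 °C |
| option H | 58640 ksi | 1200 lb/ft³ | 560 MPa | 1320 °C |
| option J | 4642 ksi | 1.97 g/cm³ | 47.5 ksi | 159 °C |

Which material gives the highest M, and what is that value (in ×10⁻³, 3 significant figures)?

Screen on constraints: σ_y ≥ 444 MPa; max service T ≥ 719 °C. Survivors: option Q, option H.
Normalizing units and computing the index:
  option Q: E = 213.7 GPa, ρ = 8201 kg/m³
  option H: E = 404.3 GPa, ρ = 19220 kg/m³
  option Q: M = 0.729×10⁻³
  option H: M = 0.385×10⁻³
Highest index: option Q.

option Q, M = 0.729×10⁻³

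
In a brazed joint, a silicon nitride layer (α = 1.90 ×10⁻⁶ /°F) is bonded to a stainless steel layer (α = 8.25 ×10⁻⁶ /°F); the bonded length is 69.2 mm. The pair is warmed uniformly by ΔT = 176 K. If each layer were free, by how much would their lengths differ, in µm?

silicon nitride: α = 1.90×10⁻⁶/°F × 9/5 = 3.42×10⁻⁶/K.
stainless steel: α = 8.25×10⁻⁶/°F × 9/5 = 14.8×10⁻⁶/K.
Δα = |3.42 − 14.8|×10⁻⁶/K = 11.4×10⁻⁶/K.
ΔL_mismatch = Δα·L·ΔT = 11.4×10⁻⁶ × 69.2 mm × 176.0 K = 139 µm.

139 µm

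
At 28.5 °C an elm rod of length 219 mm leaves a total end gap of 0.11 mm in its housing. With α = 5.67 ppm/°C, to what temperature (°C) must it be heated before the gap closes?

117 °C

α·L₀·ΔT = 0.11 mm ⇒ ΔT = 0.11 / (5.67×10⁻⁶ × 219.0) = 88.59 K.
T = 28.5 + 88.59 = 117.1 °C.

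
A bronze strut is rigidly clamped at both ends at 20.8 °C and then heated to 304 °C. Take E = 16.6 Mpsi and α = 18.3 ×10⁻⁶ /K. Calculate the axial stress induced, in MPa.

593 MPa

E = 16.6 Mpsi = 114.5 GPa.
ΔT = 283.2 K. Constrained thermal stress σ = E·α·ΔT = 114.5×10³ MPa × 18.3×10⁻⁶ × 283.2 = 593 MPa (compressive).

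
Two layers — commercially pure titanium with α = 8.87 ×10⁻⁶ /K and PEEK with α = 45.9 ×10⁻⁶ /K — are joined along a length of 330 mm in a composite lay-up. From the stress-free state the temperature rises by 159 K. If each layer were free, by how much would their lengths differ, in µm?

Δα = |8.87 − 45.9|×10⁻⁶/K = 37.0×10⁻⁶/K.
ΔL_mismatch = Δα·L·ΔT = 37.0×10⁻⁶ × 330.0 mm × 159.0 K = 1940 µm.

1940 µm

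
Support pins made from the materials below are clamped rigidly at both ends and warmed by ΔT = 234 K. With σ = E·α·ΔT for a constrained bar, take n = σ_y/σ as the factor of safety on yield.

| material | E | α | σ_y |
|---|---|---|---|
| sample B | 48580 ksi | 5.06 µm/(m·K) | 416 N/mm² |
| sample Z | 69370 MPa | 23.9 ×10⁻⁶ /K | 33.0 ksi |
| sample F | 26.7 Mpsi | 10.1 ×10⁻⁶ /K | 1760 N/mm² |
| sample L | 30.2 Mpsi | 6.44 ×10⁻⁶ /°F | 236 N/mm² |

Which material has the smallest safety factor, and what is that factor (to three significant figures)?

Per material, after unit conversion:
  sample B: E = 334.9, α = 5.06, σ_y = 416.0 → σ = 397 MPa, n = 1.05
  sample Z: E = 69.37, α = 23.9, σ_y = 227.5 → σ = 388 MPa, n = 0.586
  sample F: E = 184.1, α = 10.1, σ_y = 1760 → σ = 435 MPa, n = 4.05
  sample L: E = 208.2, α = 11.6, σ_y = 236.0 → σ = 565 MPa, n = 0.418
The minimum is sample L at n = 0.418.

sample L, n = 0.418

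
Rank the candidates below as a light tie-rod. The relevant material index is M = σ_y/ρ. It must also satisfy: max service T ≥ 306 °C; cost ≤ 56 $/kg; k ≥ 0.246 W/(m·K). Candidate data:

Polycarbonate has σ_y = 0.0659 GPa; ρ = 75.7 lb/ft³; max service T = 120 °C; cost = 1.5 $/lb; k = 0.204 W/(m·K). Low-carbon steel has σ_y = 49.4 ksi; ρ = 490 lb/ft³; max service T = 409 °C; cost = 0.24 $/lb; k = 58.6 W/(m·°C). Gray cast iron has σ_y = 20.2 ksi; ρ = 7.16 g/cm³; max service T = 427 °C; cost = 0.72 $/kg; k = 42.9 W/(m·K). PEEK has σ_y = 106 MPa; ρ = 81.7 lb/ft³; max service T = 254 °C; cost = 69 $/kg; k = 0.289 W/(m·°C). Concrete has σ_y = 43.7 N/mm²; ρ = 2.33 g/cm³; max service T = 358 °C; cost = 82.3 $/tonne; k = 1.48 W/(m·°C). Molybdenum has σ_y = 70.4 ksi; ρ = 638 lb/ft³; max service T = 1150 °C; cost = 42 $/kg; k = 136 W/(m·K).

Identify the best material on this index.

Screen on constraints: max service T ≥ 306 °C; cost ≤ 56 $/kg; k ≥ 0.246 W/(m·K). Survivors: low-carbon steel, gray cast iron, concrete, molybdenum.
Putting every candidate on a common basis:
  low-carbon steel: σ_y = 340.6 MPa, ρ = 7849 kg/m³
  gray cast iron: σ_y = 139.3 MPa, ρ = 7160 kg/m³
  concrete: σ_y = 43.70 MPa, ρ = 2330 kg/m³
  molybdenum: σ_y = 485.4 MPa, ρ = 10220 kg/m³
  molybdenum: M = 47.5 kN·m/kg
  low-carbon steel: M = 43.4 kN·m/kg
  gray cast iron: M = 19.5 kN·m/kg
  concrete: M = 18.8 kN·m/kg
The maximum is for molybdenum.

molybdenum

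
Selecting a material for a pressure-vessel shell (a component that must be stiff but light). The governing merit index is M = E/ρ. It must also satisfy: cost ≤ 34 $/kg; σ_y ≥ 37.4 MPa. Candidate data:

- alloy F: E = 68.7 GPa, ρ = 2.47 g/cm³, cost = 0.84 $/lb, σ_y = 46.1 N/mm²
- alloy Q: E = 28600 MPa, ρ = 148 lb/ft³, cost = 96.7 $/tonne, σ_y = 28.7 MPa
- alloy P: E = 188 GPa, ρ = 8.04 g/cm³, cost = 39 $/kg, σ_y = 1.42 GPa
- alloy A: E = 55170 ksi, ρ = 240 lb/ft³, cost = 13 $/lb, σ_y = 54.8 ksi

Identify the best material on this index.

alloy A

Screen on constraints: cost ≤ 34 $/kg; σ_y ≥ 37.4 MPa. Survivors: alloy F, alloy A.
Normalizing units and computing the index:
  alloy F: E = 68.70 GPa, ρ = 2470 kg/m³
  alloy A: E = 380.4 GPa, ρ = 3844 kg/m³
  alloy A: M = 98.9 MN·m/kg
  alloy F: M = 27.8 MN·m/kg
Alloy A ranks first.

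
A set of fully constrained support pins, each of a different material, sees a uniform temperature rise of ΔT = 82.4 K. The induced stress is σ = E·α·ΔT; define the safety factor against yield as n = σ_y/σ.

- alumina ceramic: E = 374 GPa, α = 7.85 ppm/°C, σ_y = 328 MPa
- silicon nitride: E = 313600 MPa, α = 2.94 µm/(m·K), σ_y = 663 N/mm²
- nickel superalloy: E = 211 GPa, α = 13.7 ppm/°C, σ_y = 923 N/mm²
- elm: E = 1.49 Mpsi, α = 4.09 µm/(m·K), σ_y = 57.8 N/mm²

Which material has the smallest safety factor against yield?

alumina ceramic

In consistent units (E in GPa, α in ×10⁻⁶/K, σ_y in MPa):
  alumina ceramic: E = 374.0, α = 7.85, σ_y = 328.0 → σ = 242 MPa, n = 1.36
  silicon nitride: E = 313.6, α = 2.94, σ_y = 663.0 → σ = 76.0 MPa, n = 8.73
  nickel superalloy: E = 211.0, α = 13.7, σ_y = 923.0 → σ = 238 MPa, n = 3.87
  elm: E = 10.27, α = 4.09, σ_y = 57.80 → σ = 3.46 MPa, n = 16.7
The minimum is alumina ceramic at n = 1.36.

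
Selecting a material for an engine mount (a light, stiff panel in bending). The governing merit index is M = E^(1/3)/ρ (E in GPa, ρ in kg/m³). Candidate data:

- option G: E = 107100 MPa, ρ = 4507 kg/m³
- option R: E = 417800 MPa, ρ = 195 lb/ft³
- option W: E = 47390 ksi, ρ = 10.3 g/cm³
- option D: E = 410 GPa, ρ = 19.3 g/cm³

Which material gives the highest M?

Putting every candidate on a common basis:
  option G: E = 107.1 GPa, ρ = 4507 kg/m³
  option R: E = 417.8 GPa, ρ = 3124 kg/m³
  option W: E = 326.7 GPa, ρ = 10300 kg/m³
  option D: E = 410.0 GPa, ρ = 19300 kg/m³
  option R: M = 2.39×10⁻³
  option G: M = 1.05×10⁻³
  option W: M = 0.669×10⁻³
  option D: M = 0.385×10⁻³
Option R has the largest M.

option R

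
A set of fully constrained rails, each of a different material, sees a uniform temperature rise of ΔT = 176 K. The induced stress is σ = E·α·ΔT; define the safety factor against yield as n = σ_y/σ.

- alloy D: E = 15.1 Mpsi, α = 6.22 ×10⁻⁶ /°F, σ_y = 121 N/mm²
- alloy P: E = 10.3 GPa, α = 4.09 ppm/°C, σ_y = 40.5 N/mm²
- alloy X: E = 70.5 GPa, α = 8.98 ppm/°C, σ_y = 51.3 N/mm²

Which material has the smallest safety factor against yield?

alloy X

With everything in SI (GPa, ×10⁻⁶/K, MPa):
  alloy D: E = 104.1, α = 11.2, σ_y = 121.0 → σ = 205 MPa, n = 0.590
  alloy P: E = 10.30, α = 4.09, σ_y = 40.50 → σ = 7.41 MPa, n = 5.46
  alloy X: E = 70.50, α = 8.98, σ_y = 51.30 → σ = 111 MPa, n = 0.460
Alloy X has the lowest safety factor, n = 0.460.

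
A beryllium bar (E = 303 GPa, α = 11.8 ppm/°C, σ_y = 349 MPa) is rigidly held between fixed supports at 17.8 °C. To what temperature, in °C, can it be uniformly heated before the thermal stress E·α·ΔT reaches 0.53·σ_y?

E·α·ΔT = 185.0 MPa ⇒ ΔT = 185.0 / (303.0×10³ × 11.8×10⁻⁶) = 51.73 K.
T = 17.8 + 51.73 = 69.53 °C.

69.5 °C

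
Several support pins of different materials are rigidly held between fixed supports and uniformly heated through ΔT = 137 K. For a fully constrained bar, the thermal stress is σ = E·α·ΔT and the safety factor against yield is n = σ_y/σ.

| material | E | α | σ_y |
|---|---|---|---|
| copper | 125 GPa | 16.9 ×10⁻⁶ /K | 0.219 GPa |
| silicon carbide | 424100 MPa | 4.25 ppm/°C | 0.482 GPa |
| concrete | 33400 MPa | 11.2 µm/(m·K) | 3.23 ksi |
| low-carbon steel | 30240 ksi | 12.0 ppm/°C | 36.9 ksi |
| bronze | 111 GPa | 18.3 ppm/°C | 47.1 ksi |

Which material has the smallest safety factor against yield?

With everything in SI (GPa, ×10⁻⁶/K, MPa):
  copper: E = 125.0, α = 16.9, σ_y = 219.0 → σ = 289 MPa, n = 0.757
  silicon carbide: E = 424.1, α = 4.25, σ_y = 482.0 → σ = 247 MPa, n = 1.95
  concrete: E = 33.40, α = 11.2, σ_y = 22.27 → σ = 51.2 MPa, n = 0.435
  low-carbon steel: E = 208.5, α = 12.0, σ_y = 254.4 → σ = 343 MPa, n = 0.742
  bronze: E = 111.0, α = 18.3, σ_y = 324.7 → σ = 278 MPa, n = 1.17
Smallest n: concrete with n = 0.435.

concrete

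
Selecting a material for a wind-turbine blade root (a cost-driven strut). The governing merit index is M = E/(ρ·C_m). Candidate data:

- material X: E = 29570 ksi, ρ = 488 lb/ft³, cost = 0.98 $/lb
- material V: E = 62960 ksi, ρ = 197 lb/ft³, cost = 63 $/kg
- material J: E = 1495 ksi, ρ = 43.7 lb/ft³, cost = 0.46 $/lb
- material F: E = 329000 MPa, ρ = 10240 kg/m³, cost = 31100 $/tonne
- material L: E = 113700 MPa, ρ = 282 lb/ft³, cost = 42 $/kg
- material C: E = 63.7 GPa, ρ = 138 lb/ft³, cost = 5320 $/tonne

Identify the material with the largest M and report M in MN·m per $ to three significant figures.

Putting every candidate on a common basis:
  material X: E = 203.9 GPa, ρ = 7817 kg/m³, cost = 2.160 $/kg
  material V: E = 434.1 GPa, ρ = 3156 kg/m³, cost = 63.00 $/kg
  material J: E = 10.31 GPa, ρ = 700.0 kg/m³, cost = 1.014 $/kg
  material F: E = 329.0 GPa, ρ = 10240 kg/m³, cost = 31.10 $/kg
  material L: E = 113.7 GPa, ρ = 4517 kg/m³, cost = 42.00 $/kg
  material C: E = 63.70 GPa, ρ = 2211 kg/m³, cost = 5.320 $/kg
  material J: M = 14.5 MN·m per $
  material X: M = 12.1 MN·m per $
  material C: M = 5.42 MN·m per $
  material V: M = 2.18 MN·m per $
  material F: M = 1.03 MN·m per $
  material L: M = 0.599 MN·m per $
The maximum is for material J.

material J, M = 14.5 MN·m per $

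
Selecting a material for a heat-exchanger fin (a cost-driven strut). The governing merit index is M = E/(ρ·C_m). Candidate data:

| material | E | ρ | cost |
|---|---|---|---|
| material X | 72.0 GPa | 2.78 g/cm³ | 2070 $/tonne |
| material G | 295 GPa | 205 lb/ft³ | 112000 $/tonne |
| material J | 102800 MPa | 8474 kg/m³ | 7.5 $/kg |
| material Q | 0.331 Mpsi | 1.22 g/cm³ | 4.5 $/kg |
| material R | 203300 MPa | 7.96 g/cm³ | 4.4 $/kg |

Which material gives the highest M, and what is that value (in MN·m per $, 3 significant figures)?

After converting to SI:
  material X: E = 72.00 GPa, ρ = 2780 kg/m³, cost = 2.070 $/kg
  material G: E = 295.0 GPa, ρ = 3284 kg/m³, cost = 112.0 $/kg
  material J: E = 102.8 GPa, ρ = 8474 kg/m³, cost = 7.500 $/kg
  material Q: E = 2.282 GPa, ρ = 1220 kg/m³, cost = 4.500 $/kg
  material R: E = 203.3 GPa, ρ = 7960 kg/m³, cost = 4.400 $/kg
  material X: M = 12.5 MN·m per $
  material R: M = 5.80 MN·m per $
  material J: M = 1.62 MN·m per $
  material G: M = 0.802 MN·m per $
  material Q: M = 0.416 MN·m per $
The maximum is for material X.

material X, M = 12.5 MN·m per $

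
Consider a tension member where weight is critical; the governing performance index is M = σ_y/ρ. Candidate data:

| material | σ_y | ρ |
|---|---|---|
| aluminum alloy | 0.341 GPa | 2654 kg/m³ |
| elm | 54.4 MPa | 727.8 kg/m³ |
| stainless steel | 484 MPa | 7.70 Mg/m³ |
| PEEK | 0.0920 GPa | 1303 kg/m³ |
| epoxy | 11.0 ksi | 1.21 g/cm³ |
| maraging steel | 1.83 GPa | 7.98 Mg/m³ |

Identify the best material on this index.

Convert each candidate to consistent units, then evaluate M:
  aluminum alloy: σ_y = 341.0 MPa, ρ = 2654 kg/m³
  elm: σ_y = 54.40 MPa, ρ = 727.8 kg/m³
  stainless steel: σ_y = 484.0 MPa, ρ = 7700 kg/m³
  PEEK: σ_y = 92.00 MPa, ρ = 1303 kg/m³
  epoxy: σ_y = 75.84 MPa, ρ = 1210 kg/m³
  maraging steel: σ_y = 1830 MPa, ρ = 7980 kg/m³
  maraging steel: M = 229 kN·m/kg
  aluminum alloy: M = 128 kN·m/kg
  elm: M = 74.7 kN·m/kg
  PEEK: M = 70.6 kN·m/kg
  stainless steel: M = 62.9 kN·m/kg
  epoxy: M = 62.7 kN·m/kg
Highest index: maraging steel.

maraging steel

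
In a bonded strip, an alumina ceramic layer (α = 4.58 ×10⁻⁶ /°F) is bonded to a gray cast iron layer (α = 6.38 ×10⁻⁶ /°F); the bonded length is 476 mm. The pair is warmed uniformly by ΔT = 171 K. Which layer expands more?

alumina ceramic: α = 4.58×10⁻⁶/°F × 9/5 = 8.24×10⁻⁶/K.
gray cast iron: α = 6.38×10⁻⁶/°F × 9/5 = 11.5×10⁻⁶/K.
α(alumina ceramic) = 8.24×10⁻⁶/K vs α(gray cast iron) = 11.5×10⁻⁶/K.
Higher α expands more for the same ΔT: gray cast iron.

gray cast iron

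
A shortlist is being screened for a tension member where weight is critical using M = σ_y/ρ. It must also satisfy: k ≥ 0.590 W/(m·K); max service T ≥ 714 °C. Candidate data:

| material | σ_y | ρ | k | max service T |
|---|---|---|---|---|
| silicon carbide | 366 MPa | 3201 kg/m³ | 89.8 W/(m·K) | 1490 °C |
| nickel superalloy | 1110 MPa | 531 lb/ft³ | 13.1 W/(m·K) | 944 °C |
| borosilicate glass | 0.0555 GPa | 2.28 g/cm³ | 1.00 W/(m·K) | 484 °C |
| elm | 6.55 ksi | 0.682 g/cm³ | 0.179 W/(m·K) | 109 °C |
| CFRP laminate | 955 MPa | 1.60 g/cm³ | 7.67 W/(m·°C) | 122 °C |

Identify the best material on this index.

nickel superalloy

Screen on constraints: k ≥ 0.590 W/(m·K); max service T ≥ 714 °C. Survivors: silicon carbide, nickel superalloy.
After converting to SI:
  silicon carbide: σ_y = 366.0 MPa, ρ = 3201 kg/m³
  nickel superalloy: σ_y = 1110 MPa, ρ = 8506 kg/m³
  nickel superalloy: M = 130 kN·m/kg
  silicon carbide: M = 114 kN·m/kg
Nickel superalloy has the largest M.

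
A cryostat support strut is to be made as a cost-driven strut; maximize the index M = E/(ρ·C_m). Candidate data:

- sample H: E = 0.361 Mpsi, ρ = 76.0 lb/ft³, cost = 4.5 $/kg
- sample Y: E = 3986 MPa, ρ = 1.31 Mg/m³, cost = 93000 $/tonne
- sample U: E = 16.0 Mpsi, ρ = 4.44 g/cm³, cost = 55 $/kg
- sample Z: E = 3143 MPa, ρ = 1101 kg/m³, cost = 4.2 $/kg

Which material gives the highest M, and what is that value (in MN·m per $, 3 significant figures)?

sample Z, M = 0.680 MN·m per $

Normalizing units and computing the index:
  sample H: E = 2.489 GPa, ρ = 1217 kg/m³, cost = 4.500 $/kg
  sample Y: E = 3.986 GPa, ρ = 1310 kg/m³, cost = 93.00 $/kg
  sample U: E = 110.3 GPa, ρ = 4440 kg/m³, cost = 55.00 $/kg
  sample Z: E = 3.143 GPa, ρ = 1101 kg/m³, cost = 4.200 $/kg
  sample Z: M = 0.680 MN·m per $
  sample H: M = 0.454 MN·m per $
  sample U: M = 0.452 MN·m per $
  sample Y: M = 0.0327 MN·m per $
Sample Z has the largest M.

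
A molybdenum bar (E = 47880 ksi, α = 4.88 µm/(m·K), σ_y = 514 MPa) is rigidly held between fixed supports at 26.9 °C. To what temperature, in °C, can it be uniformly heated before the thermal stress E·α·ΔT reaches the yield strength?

E = 47880 ksi = 330.1 GPa.
E·α·ΔT = 514.0 MPa ⇒ ΔT = 514.0 / (330.1×10³ × 4.88×10⁻⁶) = 319.1 K.
T = 26.9 + 319.1 = 346.0 °C.

346 °C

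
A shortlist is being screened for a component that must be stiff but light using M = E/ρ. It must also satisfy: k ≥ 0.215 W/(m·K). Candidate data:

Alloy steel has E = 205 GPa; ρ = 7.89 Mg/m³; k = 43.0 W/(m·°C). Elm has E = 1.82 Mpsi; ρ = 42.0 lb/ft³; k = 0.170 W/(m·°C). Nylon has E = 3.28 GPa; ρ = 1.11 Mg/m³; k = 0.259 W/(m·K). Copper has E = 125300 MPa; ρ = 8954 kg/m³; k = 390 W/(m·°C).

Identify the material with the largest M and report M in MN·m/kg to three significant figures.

alloy steel, M = 26.0 MN·m/kg

Screen on constraints: k ≥ 0.215 W/(m·K). Survivors: alloy steel, nylon, copper.
Putting every candidate on a common basis:
  alloy steel: E = 205.0 GPa, ρ = 7890 kg/m³
  nylon: E = 3.280 GPa, ρ = 1110 kg/m³
  copper: E = 125.3 GPa, ρ = 8954 kg/m³
  alloy steel: M = 26.0 MN·m/kg
  copper: M = 14.0 MN·m/kg
  nylon: M = 2.95 MN·m/kg
Alloy steel ranks first.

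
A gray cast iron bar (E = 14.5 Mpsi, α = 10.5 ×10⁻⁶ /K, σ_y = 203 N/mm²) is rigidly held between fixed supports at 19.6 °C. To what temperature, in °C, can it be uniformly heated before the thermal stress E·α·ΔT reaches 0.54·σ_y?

E = 14.5 Mpsi = 99.97 GPa.
σ_y = 203 N/mm² = 203.0 MPa.
E·α·ΔT = 109.6 MPa ⇒ ΔT = 109.6 / (99.97×10³ × 10.5×10⁻⁶) = 104.4 K.
T = 19.6 + 104.4 = 124.0 °C.

124 °C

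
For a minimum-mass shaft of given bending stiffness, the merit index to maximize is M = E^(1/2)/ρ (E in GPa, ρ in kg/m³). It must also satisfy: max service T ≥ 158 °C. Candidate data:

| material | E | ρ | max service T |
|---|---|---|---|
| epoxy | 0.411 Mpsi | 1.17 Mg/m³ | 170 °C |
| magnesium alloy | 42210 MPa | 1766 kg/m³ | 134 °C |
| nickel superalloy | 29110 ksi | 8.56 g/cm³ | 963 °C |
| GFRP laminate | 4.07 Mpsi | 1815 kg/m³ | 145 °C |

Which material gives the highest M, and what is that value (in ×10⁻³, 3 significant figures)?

Screen on constraints: max service T ≥ 158 °C. Survivors: epoxy, nickel superalloy.
After converting to SI:
  epoxy: E = 2.834 GPa, ρ = 1170 kg/m³
  nickel superalloy: E = 200.7 GPa, ρ = 8560 kg/m³
  nickel superalloy: M = 1.66×10⁻³
  epoxy: M = 1.44×10⁻³
Nickel superalloy ranks first.

nickel superalloy, M = 1.66×10⁻³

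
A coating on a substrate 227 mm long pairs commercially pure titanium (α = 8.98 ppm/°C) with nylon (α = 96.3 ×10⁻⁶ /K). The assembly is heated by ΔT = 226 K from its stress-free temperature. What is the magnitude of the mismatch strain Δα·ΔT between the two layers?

Δα = |8.98 − 96.3|×10⁻⁶/K = 87.3×10⁻⁶/K.
Mismatch strain = Δα·ΔT = 87.3×10⁻⁶ × 226.0 = 0.0197.

0.0197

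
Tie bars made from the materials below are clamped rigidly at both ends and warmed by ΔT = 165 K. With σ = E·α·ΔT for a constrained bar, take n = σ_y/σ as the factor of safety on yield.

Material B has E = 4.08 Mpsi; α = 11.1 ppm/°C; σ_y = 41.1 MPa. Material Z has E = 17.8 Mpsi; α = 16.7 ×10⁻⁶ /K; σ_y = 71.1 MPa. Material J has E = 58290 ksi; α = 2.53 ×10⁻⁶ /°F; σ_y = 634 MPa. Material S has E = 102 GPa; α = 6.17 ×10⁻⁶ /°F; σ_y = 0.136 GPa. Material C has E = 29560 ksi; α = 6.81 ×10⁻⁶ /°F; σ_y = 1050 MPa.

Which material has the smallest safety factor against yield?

In consistent units (E in GPa, α in ×10⁻⁶/K, σ_y in MPa):
  material B: E = 28.13, α = 11.1, σ_y = 41.10 → σ = 51.5 MPa, n = 0.798
  material Z: E = 122.7, α = 16.7, σ_y = 71.10 → σ = 338 MPa, n = 0.210
  material J: E = 401.9, α = 4.55, σ_y = 634.0 → σ = 302 MPa, n = 2.10
  material S: E = 102.0, α = 11.1, σ_y = 136.0 → σ = 187 MPa, n = 0.728
  material C: E = 203.8, α = 12.3, σ_y = 1050 → σ = 412 MPa, n = 2.55
Material Z has the lowest safety factor, n = 0.210.

material Z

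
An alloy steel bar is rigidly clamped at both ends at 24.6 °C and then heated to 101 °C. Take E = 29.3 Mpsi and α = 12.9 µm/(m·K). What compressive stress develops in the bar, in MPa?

199 MPa

E = 29.3 Mpsi = 202.0 GPa.
ΔT = 76.40 K. Constrained thermal stress σ = E·α·ΔT = 202.0×10³ MPa × 12.9×10⁻⁶ × 76.40 = 199 MPa (compressive).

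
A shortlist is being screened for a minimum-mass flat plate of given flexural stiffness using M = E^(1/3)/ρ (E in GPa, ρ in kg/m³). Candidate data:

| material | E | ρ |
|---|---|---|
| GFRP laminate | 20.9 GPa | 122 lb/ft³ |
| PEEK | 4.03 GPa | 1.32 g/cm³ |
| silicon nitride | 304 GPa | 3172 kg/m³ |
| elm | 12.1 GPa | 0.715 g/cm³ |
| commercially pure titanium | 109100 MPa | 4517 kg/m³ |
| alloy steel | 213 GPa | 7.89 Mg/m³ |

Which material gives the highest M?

elm

After converting to SI:
  GFRP laminate: E = 20.90 GPa, ρ = 1954 kg/m³
  PEEK: E = 4.030 GPa, ρ = 1320 kg/m³
  silicon nitride: E = 304.0 GPa, ρ = 3172 kg/m³
  elm: E = 12.10 GPa, ρ = 715.0 kg/m³
  commercially pure titanium: E = 109.1 GPa, ρ = 4517 kg/m³
  alloy steel: E = 213.0 GPa, ρ = 7890 kg/m³
  elm: M = 3.21×10⁻³
  silicon nitride: M = 2.12×10⁻³
  GFRP laminate: M = 1.41×10⁻³
  PEEK: M = 1.21×10⁻³
  commercially pure titanium: M = 1.06×10⁻³
  alloy steel: M = 0.757×10⁻³
Highest index: elm.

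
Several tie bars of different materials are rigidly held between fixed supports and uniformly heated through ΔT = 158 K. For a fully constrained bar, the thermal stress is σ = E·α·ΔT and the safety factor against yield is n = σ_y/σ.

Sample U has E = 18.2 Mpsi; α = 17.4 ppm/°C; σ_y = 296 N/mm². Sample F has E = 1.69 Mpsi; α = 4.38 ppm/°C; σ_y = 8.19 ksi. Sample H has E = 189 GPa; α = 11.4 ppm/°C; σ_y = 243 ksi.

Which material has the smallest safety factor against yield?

sample U

Converting E to GPa, α to ×10⁻⁶/K, σ_y to MPa, then σ and n for each:
  sample U: E = 125.5, α = 17.4, σ_y = 296.0 → σ = 345 MPa, n = 0.858
  sample F: E = 11.65, α = 4.38, σ_y = 56.47 → σ = 8.06 MPa, n = 7.00
  sample H: E = 189.0, α = 11.4, σ_y = 1675 → σ = 340 MPa, n = 4.92
Smallest n: sample U with n = 0.858.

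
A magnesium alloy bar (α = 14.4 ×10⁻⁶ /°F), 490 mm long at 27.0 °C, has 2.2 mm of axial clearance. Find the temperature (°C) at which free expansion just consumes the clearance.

200 °C

α = 14.4×10⁻⁶/°F × 9/5 = 25.9×10⁻⁶/K.
α·L₀·ΔT = 2.2 mm ⇒ ΔT = 2.2 / (25.9×10⁻⁶ × 490.0) = 173.2 K.
T = 27.0 + 173.2 = 200.2 °C.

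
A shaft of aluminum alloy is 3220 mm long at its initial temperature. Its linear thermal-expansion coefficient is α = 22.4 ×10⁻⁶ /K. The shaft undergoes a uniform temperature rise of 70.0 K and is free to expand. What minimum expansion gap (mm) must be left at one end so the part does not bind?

ΔL = α·L₀·ΔT = 22.4×10⁻⁶ × 3220 mm × 70.00 K = 5.05 mm.

5.05 mm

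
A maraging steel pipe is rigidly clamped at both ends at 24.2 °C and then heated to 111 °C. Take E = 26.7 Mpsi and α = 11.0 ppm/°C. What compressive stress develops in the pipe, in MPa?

E = 26.7 Mpsi = 184.1 GPa.
ΔT = 86.80 K. Constrained thermal stress σ = E·α·ΔT = 184.1×10³ MPa × 11.0×10⁻⁶ × 86.80 = 176 MPa (compressive).

176 MPa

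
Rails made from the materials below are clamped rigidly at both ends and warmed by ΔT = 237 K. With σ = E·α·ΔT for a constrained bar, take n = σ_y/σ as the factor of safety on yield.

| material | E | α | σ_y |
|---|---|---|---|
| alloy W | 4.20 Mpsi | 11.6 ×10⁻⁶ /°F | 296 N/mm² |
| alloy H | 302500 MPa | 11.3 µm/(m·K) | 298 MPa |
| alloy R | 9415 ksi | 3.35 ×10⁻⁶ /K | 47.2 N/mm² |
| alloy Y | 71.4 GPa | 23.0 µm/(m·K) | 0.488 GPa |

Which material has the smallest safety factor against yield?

alloy H

Converting E to GPa, α to ×10⁻⁶/K, σ_y to MPa, then σ and n for each:
  alloy W: E = 28.96, α = 20.9, σ_y = 296.0 → σ = 143 MPa, n = 2.07
  alloy H: E = 302.5, α = 11.3, σ_y = 298.0 → σ = 810 MPa, n = 0.368
  alloy R: E = 64.91, α = 3.35, σ_y = 47.20 → σ = 51.5 MPa, n = 0.916
  alloy Y: E = 71.40, α = 23.0, σ_y = 488.0 → σ = 389 MPa, n = 1.25
The minimum is alloy H at n = 0.368.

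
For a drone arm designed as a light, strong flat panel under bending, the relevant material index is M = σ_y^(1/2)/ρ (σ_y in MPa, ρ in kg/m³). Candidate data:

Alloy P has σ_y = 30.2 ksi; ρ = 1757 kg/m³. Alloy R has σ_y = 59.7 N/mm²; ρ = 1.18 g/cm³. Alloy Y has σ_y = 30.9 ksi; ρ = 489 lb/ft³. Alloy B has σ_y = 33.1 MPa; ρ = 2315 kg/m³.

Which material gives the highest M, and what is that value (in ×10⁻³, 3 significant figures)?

alloy P, M = 8.21×10⁻³

After converting to SI:
  alloy P: σ_y = 208.2 MPa, ρ = 1757 kg/m³
  alloy R: σ_y = 59.70 MPa, ρ = 1180 kg/m³
  alloy Y: σ_y = 213.0 MPa, ρ = 7833 kg/m³
  alloy B: σ_y = 33.10 MPa, ρ = 2315 kg/m³
  alloy P: M = 8.21×10⁻³
  alloy R: M = 6.55×10⁻³
  alloy B: M = 2.49×10⁻³
  alloy Y: M = 1.86×10⁻³
Alloy P has the largest M.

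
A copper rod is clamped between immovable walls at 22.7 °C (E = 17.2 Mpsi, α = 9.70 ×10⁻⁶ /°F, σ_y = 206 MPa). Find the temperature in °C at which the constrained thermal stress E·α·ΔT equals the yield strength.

122 °C

E = 17.2 Mpsi = 118.6 GPa.
α = 9.70×10⁻⁶/°F × 9/5 = 17.5×10⁻⁶/K.
E·α·ΔT = 206.0 MPa ⇒ ΔT = 206.0 / (118.6×10³ × 17.5×10⁻⁶) = 99.49 K.
T = 22.7 + 99.49 = 122.2 °C.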